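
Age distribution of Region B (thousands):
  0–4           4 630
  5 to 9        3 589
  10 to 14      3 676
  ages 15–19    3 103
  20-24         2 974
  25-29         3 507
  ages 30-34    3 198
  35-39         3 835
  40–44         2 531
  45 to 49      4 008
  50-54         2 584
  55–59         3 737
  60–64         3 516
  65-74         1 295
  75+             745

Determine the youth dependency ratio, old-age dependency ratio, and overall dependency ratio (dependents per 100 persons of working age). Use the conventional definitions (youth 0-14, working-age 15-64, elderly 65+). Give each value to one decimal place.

0–14: 4 630 + 3 589 + 3 676 = 11 895
15–64: 3 103 + 2 974 + 3 507 + 3 198 + 3 835 + 2 531 + 4 008 + 2 584 + 3 737 + 3 516 = 32 993
65+: 1 295 + 745 = 2 040
Youth dependency ratio = 11 895 / 32 993 × 100 = 36.1
Old-age dependency ratio = 2 040 / 32 993 × 100 = 6.2
Total dependency ratio = (11 895 + 2 040) / 32 993 × 100 = 13 935 / 32 993 × 100 = 42.2

Youth dependency ratio: 36.1
Old-age dependency ratio: 6.2
Total dependency ratio: 42.2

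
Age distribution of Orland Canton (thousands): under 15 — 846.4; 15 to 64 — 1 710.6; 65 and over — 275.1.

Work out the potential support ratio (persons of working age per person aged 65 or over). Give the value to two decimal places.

Potential support ratio = 1 710.6 / 275.1 = 6.22

Potential support ratio: 6.22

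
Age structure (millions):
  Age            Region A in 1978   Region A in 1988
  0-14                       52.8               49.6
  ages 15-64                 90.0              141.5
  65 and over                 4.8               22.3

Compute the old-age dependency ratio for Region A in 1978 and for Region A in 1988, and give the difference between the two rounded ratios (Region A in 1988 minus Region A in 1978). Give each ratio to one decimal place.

Region A in 1978: 4.8 / 90.0 × 100 = 5.3
Region A in 1988: 22.3 / 141.5 × 100 = 15.8

Region A in 1978: 5.3
Region A in 1988: 15.8
Difference: +10.5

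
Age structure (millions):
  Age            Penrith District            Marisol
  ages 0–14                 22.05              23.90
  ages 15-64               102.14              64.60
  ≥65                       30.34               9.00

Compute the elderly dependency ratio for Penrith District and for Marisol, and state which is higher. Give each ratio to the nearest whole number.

Penrith District: 30
Marisol: 14
Higher: Penrith District

Penrith District: 30.34 / 102.14 × 100 = 30
Marisol: 9.00 / 64.60 × 100 = 14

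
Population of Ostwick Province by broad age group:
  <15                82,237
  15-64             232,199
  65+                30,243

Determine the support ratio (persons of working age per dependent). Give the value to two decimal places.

Support ratio: 2.06

Support ratio = 232,199 / (82,237 + 30,243) = 232,199 / 112,480 = 2.06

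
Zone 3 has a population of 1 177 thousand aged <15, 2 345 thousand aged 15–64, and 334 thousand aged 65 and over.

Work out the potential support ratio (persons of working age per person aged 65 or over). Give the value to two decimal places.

Potential support ratio = 2 345 / 334 = 7.02

Potential support ratio: 7.02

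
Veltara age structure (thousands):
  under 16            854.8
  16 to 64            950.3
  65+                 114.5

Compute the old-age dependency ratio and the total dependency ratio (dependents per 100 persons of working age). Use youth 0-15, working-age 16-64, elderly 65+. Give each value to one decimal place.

Old-age dependency ratio: 12.0
Total dependency ratio: 102.0

Old-age dependency ratio = 114.5 / 950.3 × 100 = 12.0
Total dependency ratio = (854.8 + 114.5) / 950.3 × 100 = 969.3 / 950.3 × 100 = 102.0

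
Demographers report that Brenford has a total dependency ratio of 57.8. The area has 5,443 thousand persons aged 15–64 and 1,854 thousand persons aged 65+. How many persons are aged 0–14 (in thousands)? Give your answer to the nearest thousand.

Aged 0–14: 1,292

Total dependency ratio = (youth + elderly) / working-age × 100
57.8 = (Y + 1,854) / 5,443 × 100
⇒ 1,292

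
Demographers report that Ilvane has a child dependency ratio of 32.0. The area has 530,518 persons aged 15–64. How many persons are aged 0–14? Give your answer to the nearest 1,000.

Youth dependency ratio = youth / working-age × 100
32.0 = Y / 530,518 × 100
⇒ 170,000

Aged 0–14: 170,000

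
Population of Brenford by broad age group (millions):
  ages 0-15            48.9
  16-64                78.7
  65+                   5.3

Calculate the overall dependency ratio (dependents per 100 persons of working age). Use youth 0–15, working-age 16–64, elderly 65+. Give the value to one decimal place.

Total dependency ratio = (48.9 + 5.3) / 78.7 × 100 = 54.2 / 78.7 × 100 = 68.9

Total dependency ratio: 68.9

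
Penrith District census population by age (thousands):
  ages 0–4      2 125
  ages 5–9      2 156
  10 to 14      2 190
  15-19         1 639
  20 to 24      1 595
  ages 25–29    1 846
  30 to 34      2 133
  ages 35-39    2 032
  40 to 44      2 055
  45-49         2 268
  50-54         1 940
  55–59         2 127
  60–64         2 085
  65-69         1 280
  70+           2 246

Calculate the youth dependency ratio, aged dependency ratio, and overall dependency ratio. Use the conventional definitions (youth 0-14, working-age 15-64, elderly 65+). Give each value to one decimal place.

Youth dependency ratio: 32.8
Old-age dependency ratio: 17.9
Total dependency ratio: 50.7

0–14: 2 125 + 2 156 + 2 190 = 6 471
15–64: 1 639 + 1 595 + 1 846 + 2 133 + 2 032 + 2 055 + 2 268 + 1 940 + 2 127 + 2 085 = 19 720
65+: 1 280 + 2 246 = 3 526
Youth dependency ratio = 6 471 / 19 720 × 100 = 32.8
Old-age dependency ratio = 3 526 / 19 720 × 100 = 17.9
Total dependency ratio = (6 471 + 3 526) / 19 720 × 100 = 9 997 / 19 720 × 100 = 50.7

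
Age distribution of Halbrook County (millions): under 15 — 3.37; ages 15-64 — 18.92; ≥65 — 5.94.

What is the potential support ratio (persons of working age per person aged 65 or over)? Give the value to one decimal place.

Potential support ratio: 3.2

Potential support ratio = 18.92 / 5.94 = 3.2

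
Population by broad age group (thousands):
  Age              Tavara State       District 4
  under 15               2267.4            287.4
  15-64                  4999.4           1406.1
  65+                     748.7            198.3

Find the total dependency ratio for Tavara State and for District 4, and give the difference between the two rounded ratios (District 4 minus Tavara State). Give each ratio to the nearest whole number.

Tavara State: (2267.4 + 748.7) / 4999.4 × 100 = 3016.1 / 4999.4 × 100 = 60
District 4: (287.4 + 198.3) / 1406.1 × 100 = 485.7 / 1406.1 × 100 = 35

Tavara State: 60
District 4: 35
Difference: -25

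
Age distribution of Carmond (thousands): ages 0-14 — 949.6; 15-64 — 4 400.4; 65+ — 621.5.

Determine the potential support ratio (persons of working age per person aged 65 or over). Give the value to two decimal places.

Potential support ratio: 7.08

Potential support ratio = 4 400.4 / 621.5 = 7.08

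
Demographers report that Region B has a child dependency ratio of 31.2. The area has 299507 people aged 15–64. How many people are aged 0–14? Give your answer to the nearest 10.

Youth dependency ratio = youth / working-age × 100
31.2 = Y / 299507 × 100
⇒ 93450

Aged 0–14: 93450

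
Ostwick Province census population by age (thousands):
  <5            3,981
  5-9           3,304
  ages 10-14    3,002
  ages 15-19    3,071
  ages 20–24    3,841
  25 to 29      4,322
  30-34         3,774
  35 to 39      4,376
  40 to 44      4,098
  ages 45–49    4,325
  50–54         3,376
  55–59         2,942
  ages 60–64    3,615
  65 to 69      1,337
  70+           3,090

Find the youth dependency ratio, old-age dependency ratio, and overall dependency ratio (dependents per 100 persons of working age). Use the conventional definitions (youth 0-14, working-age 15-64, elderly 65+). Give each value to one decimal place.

Youth dependency ratio: 27.3
Old-age dependency ratio: 11.7
Total dependency ratio: 39.0

0–14: 3,981 + 3,304 + 3,002 = 10,287
15–64: 3,071 + 3,841 + 4,322 + 3,774 + 4,376 + 4,098 + 4,325 + 3,376 + 2,942 + 3,615 = 37,740
65+: 1,337 + 3,090 = 4,427
Youth dependency ratio = 10,287 / 37,740 × 100 = 27.3
Old-age dependency ratio = 4,427 / 37,740 × 100 = 11.7
Total dependency ratio = (10,287 + 4,427) / 37,740 × 100 = 14,714 / 37,740 × 100 = 39.0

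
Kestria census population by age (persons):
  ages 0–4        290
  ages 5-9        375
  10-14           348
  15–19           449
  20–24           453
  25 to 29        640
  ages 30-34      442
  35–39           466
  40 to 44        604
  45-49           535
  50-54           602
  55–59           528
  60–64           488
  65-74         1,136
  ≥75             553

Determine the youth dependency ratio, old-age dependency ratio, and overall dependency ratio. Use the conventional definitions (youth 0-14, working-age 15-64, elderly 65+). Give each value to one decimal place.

0–14: 290 + 375 + 348 = 1,013
15–64: 449 + 453 + 640 + 442 + 466 + 604 + 535 + 602 + 528 + 488 = 5,207
65+: 1,136 + 553 = 1,689
Youth dependency ratio = 1,013 / 5,207 × 100 = 19.5
Old-age dependency ratio = 1,689 / 5,207 × 100 = 32.4
Total dependency ratio = (1,013 + 1,689) / 5,207 × 100 = 2,702 / 5,207 × 100 = 51.9

Youth dependency ratio: 19.5
Old-age dependency ratio: 32.4
Total dependency ratio: 51.9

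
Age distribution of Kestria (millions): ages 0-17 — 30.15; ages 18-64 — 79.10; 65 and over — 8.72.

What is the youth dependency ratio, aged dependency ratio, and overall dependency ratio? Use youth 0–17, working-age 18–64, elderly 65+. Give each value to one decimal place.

Youth dependency ratio = 30.15 / 79.10 × 100 = 38.1
Old-age dependency ratio = 8.72 / 79.10 × 100 = 11.0
Total dependency ratio = (30.15 + 8.72) / 79.10 × 100 = 38.87 / 79.10 × 100 = 49.1

Youth dependency ratio: 38.1
Old-age dependency ratio: 11.0
Total dependency ratio: 49.1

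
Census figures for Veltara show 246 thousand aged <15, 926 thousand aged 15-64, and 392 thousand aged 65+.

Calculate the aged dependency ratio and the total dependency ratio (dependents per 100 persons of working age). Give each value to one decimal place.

Old-age dependency ratio: 42.3
Total dependency ratio: 68.9

Old-age dependency ratio = 392 / 926 × 100 = 42.3
Total dependency ratio = (246 + 392) / 926 × 100 = 638 / 926 × 100 = 68.9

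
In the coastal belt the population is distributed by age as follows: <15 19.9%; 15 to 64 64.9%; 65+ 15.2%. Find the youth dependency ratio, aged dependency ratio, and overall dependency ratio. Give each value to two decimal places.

Youth dependency ratio = 19.9 / 64.9 × 100 = 30.66
Old-age dependency ratio = 15.2 / 64.9 × 100 = 23.42
Total dependency ratio = (19.9 + 15.2) / 64.9 × 100 = 35.1 / 64.9 × 100 = 54.08

Youth dependency ratio: 30.66
Old-age dependency ratio: 23.42
Total dependency ratio: 54.08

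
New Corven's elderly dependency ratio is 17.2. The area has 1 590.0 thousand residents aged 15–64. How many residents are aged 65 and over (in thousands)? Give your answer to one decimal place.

Old-age dependency ratio = elderly / working-age × 100
17.2 = E / 1 590.0 × 100
⇒ 273.5

Aged 65 and over: 273.5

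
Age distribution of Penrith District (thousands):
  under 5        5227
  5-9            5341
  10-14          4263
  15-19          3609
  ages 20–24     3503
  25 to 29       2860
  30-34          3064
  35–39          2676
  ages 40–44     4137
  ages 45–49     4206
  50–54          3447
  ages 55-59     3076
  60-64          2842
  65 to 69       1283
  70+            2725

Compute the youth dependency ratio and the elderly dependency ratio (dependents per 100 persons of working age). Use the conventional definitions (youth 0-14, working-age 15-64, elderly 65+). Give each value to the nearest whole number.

0–14: 5227 + 5341 + 4263 = 14831
15–64: 3609 + 3503 + 2860 + 3064 + 2676 + 4137 + 4206 + 3447 + 3076 + 2842 = 33420
65+: 1283 + 2725 = 4008
Youth dependency ratio = 14831 / 33420 × 100 = 44
Old-age dependency ratio = 4008 / 33420 × 100 = 12

Youth dependency ratio: 44
Old-age dependency ratio: 12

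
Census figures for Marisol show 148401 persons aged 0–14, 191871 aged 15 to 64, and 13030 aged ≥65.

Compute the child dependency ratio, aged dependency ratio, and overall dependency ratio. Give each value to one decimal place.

Youth dependency ratio: 77.3
Old-age dependency ratio: 6.8
Total dependency ratio: 84.1

Youth dependency ratio = 148401 / 191871 × 100 = 77.3
Old-age dependency ratio = 13030 / 191871 × 100 = 6.8
Total dependency ratio = (148401 + 13030) / 191871 × 100 = 161431 / 191871 × 100 = 84.1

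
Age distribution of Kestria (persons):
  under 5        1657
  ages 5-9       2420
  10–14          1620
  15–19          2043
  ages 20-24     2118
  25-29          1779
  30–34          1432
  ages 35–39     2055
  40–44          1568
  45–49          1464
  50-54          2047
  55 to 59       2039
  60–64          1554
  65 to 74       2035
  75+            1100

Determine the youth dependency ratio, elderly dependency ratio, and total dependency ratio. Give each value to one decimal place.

0–14: 1657 + 2420 + 1620 = 5697
15–64: 2043 + 2118 + 1779 + 1432 + 2055 + 1568 + 1464 + 2047 + 2039 + 1554 = 18099
65+: 2035 + 1100 = 3135
Youth dependency ratio = 5697 / 18099 × 100 = 31.5
Old-age dependency ratio = 3135 / 18099 × 100 = 17.3
Total dependency ratio = (5697 + 3135) / 18099 × 100 = 8832 / 18099 × 100 = 48.8

Youth dependency ratio: 31.5
Old-age dependency ratio: 17.3
Total dependency ratio: 48.8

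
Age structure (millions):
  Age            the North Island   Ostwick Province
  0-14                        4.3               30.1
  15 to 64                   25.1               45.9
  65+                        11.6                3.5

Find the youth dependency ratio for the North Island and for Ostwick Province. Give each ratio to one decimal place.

the North Island: 17.1
Ostwick Province: 65.6

the North Island: 4.3 / 25.1 × 100 = 17.1
Ostwick Province: 30.1 / 45.9 × 100 = 65.6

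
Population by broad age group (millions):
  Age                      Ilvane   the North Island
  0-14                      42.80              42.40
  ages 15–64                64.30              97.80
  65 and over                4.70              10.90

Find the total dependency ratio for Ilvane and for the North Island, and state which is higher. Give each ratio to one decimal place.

Ilvane: (42.80 + 4.70) / 64.30 × 100 = 47.50 / 64.30 × 100 = 73.9
the North Island: (42.40 + 10.90) / 97.80 × 100 = 53.30 / 97.80 × 100 = 54.5

Ilvane: 73.9
the North Island: 54.5
Higher: Ilvane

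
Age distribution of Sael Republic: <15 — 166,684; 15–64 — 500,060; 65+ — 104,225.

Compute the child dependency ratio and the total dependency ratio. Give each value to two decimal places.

Youth dependency ratio: 33.33
Total dependency ratio: 54.18

Youth dependency ratio = 166,684 / 500,060 × 100 = 33.33
Total dependency ratio = (166,684 + 104,225) / 500,060 × 100 = 270,909 / 500,060 × 100 = 54.18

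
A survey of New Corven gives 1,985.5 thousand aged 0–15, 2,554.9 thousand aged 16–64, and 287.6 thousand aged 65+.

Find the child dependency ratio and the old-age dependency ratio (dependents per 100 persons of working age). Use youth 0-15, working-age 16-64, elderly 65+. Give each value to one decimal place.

Youth dependency ratio: 77.7
Old-age dependency ratio: 11.3

Youth dependency ratio = 1,985.5 / 2,554.9 × 100 = 77.7
Old-age dependency ratio = 287.6 / 2,554.9 × 100 = 11.3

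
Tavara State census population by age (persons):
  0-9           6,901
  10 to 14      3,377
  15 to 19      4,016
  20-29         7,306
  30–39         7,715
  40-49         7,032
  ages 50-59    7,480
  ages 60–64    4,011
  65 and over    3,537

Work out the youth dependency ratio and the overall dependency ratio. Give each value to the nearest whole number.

0–14: 6,901 + 3,377 = 10,278
15–64: 4,016 + 7,306 + 7,715 + 7,032 + 7,480 + 4,011 = 37,560
65+: 3,537
Youth dependency ratio = 10,278 / 37,560 × 100 = 27
Total dependency ratio = (10,278 + 3,537) / 37,560 × 100 = 13,815 / 37,560 × 100 = 37

Youth dependency ratio: 27
Total dependency ratio: 37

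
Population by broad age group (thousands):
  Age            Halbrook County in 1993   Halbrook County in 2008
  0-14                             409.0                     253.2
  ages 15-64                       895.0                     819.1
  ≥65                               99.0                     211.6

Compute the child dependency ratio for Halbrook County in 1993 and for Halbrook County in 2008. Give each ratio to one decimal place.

Halbrook County in 1993: 409.0 / 895.0 × 100 = 45.7
Halbrook County in 2008: 253.2 / 819.1 × 100 = 30.9

Halbrook County in 1993: 45.7
Halbrook County in 2008: 30.9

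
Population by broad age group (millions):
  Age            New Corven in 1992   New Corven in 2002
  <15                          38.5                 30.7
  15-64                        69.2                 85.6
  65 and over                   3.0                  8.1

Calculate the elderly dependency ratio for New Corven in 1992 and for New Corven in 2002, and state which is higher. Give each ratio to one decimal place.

New Corven in 1992: 4.3
New Corven in 2002: 9.5
Higher: New Corven in 2002

New Corven in 1992: 3.0 / 69.2 × 100 = 4.3
New Corven in 2002: 8.1 / 85.6 × 100 = 9.5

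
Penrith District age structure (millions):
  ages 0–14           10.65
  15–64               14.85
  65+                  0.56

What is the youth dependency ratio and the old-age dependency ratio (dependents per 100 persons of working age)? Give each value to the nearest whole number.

Youth dependency ratio = 10.65 / 14.85 × 100 = 72
Old-age dependency ratio = 0.56 / 14.85 × 100 = 4

Youth dependency ratio: 72
Old-age dependency ratio: 4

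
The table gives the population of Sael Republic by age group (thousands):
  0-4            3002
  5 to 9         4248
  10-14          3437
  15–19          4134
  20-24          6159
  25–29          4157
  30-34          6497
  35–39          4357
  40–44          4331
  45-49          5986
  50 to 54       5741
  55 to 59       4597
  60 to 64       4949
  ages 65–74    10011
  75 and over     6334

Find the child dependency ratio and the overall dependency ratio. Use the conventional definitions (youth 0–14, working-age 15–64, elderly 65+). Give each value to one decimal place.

0–14: 3002 + 4248 + 3437 = 10687
15–64: 4134 + 6159 + 4157 + 6497 + 4357 + 4331 + 5986 + 5741 + 4597 + 4949 = 50908
65+: 10011 + 6334 = 16345
Youth dependency ratio = 10687 / 50908 × 100 = 21.0
Total dependency ratio = (10687 + 16345) / 50908 × 100 = 27032 / 50908 × 100 = 53.1

Youth dependency ratio: 21.0
Total dependency ratio: 53.1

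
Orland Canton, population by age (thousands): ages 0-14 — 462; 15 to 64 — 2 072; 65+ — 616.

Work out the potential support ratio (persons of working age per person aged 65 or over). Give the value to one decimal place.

Potential support ratio = 2 072 / 616 = 3.4

Potential support ratio: 3.4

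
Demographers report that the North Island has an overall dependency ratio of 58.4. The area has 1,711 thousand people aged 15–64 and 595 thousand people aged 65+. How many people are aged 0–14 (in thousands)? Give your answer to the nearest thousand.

Total dependency ratio = (youth + elderly) / working-age × 100
58.4 = (Y + 595) / 1,711 × 100
⇒ 404

Aged 0–14: 404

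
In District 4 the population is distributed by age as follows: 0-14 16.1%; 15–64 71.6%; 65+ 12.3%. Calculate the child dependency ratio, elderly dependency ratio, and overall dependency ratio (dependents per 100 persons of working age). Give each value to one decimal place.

Youth dependency ratio = 16.1 / 71.6 × 100 = 22.5
Old-age dependency ratio = 12.3 / 71.6 × 100 = 17.2
Total dependency ratio = (16.1 + 12.3) / 71.6 × 100 = 28.4 / 71.6 × 100 = 39.7

Youth dependency ratio: 22.5
Old-age dependency ratio: 17.2
Total dependency ratio: 39.7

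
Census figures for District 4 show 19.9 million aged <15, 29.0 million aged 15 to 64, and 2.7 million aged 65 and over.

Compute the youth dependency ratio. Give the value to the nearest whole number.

Youth dependency ratio = 19.9 / 29.0 × 100 = 69

Youth dependency ratio: 69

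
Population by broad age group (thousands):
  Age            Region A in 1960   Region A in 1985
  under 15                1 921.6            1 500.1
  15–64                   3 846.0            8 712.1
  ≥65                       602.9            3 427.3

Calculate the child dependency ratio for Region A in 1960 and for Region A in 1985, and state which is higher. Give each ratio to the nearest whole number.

Region A in 1960: 50
Region A in 1985: 17
Higher: Region A in 1960

Region A in 1960: 1 921.6 / 3 846.0 × 100 = 50
Region A in 1985: 1 500.1 / 8 712.1 × 100 = 17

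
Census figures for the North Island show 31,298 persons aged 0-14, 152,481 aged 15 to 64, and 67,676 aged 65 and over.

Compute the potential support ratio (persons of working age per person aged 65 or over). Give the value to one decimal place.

Potential support ratio = 152,481 / 67,676 = 2.3

Potential support ratio: 2.3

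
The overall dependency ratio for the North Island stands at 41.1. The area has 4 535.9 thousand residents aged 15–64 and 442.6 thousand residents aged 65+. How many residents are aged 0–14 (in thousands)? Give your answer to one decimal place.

Aged 0–14: 1 421.7

Total dependency ratio = (youth + elderly) / working-age × 100
41.1 = (Y + 442.6) / 4 535.9 × 100
⇒ 1 421.7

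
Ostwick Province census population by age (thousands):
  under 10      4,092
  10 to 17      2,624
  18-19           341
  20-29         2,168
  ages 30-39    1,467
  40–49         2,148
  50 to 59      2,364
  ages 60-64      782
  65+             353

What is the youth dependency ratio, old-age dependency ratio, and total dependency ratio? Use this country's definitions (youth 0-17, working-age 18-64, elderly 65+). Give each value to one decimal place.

0–17: 4,092 + 2,624 = 6,716
18–64: 341 + 2,168 + 1,467 + 2,148 + 2,364 + 782 = 9,270
65+: 353
Youth dependency ratio = 6,716 / 9,270 × 100 = 72.4
Old-age dependency ratio = 353 / 9,270 × 100 = 3.8
Total dependency ratio = (6,716 + 353) / 9,270 × 100 = 7,069 / 9,270 × 100 = 76.3

Youth dependency ratio: 72.4
Old-age dependency ratio: 3.8
Total dependency ratio: 76.3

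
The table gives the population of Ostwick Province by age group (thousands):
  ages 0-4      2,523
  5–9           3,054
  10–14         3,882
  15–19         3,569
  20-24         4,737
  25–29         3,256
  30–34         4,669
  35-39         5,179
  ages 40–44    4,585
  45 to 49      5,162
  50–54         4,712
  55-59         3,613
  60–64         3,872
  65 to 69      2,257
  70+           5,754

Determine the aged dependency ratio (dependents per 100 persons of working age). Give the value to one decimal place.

Old-age dependency ratio: 18.5

0–14: 2,523 + 3,054 + 3,882 = 9,459
15–64: 3,569 + 4,737 + 3,256 + 4,669 + 5,179 + 4,585 + 5,162 + 4,712 + 3,613 + 3,872 = 43,354
65+: 2,257 + 5,754 = 8,011
Old-age dependency ratio = 8,011 / 43,354 × 100 = 18.5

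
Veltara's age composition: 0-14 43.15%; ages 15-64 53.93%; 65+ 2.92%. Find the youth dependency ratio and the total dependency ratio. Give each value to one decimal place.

Youth dependency ratio = 43.15 / 53.93 × 100 = 80.0
Total dependency ratio = (43.15 + 2.92) / 53.93 × 100 = 46.07 / 53.93 × 100 = 85.4

Youth dependency ratio: 80.0
Total dependency ratio: 85.4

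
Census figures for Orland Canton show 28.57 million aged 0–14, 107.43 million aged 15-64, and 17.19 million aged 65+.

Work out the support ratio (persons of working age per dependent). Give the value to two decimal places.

Support ratio = 107.43 / (28.57 + 17.19) = 107.43 / 45.76 = 2.35

Support ratio: 2.35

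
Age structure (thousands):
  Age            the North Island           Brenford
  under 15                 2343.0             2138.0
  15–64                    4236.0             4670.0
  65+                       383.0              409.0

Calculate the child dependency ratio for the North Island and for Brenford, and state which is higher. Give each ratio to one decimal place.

the North Island: 2343.0 / 4236.0 × 100 = 55.3
Brenford: 2138.0 / 4670.0 × 100 = 45.8

the North Island: 55.3
Brenford: 45.8
Higher: the North Island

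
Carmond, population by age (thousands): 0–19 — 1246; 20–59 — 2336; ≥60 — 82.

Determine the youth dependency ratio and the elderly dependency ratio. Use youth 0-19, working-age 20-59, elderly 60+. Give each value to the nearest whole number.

Youth dependency ratio: 53
Old-age dependency ratio: 4

Youth dependency ratio = 1246 / 2336 × 100 = 53
Old-age dependency ratio = 82 / 2336 × 100 = 4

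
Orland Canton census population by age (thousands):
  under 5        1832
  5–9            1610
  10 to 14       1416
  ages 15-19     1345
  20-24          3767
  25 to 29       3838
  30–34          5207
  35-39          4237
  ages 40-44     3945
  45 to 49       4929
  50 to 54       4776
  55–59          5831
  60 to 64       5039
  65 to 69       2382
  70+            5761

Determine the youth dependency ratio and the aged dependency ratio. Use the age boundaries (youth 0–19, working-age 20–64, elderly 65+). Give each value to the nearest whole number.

Youth dependency ratio: 15
Old-age dependency ratio: 20

0–19: 1832 + 1610 + 1416 + 1345 = 6203
20–64: 3767 + 3838 + 5207 + 4237 + 3945 + 4929 + 4776 + 5831 + 5039 = 41569
65+: 2382 + 5761 = 8143
Youth dependency ratio = 6203 / 41569 × 100 = 15
Old-age dependency ratio = 8143 / 41569 × 100 = 20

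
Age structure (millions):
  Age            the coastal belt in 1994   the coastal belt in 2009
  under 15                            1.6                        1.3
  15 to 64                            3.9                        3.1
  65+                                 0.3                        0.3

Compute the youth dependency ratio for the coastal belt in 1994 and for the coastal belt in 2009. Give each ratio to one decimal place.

the coastal belt in 1994: 41.0
the coastal belt in 2009: 41.9

the coastal belt in 1994: 1.6 / 3.9 × 100 = 41.0
the coastal belt in 2009: 1.3 / 3.1 × 100 = 41.9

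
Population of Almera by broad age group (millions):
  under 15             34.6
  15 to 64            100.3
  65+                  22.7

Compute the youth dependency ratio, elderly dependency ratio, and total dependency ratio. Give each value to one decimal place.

Youth dependency ratio: 34.5
Old-age dependency ratio: 22.6
Total dependency ratio: 57.1

Youth dependency ratio = 34.6 / 100.3 × 100 = 34.5
Old-age dependency ratio = 22.7 / 100.3 × 100 = 22.6
Total dependency ratio = (34.6 + 22.7) / 100.3 × 100 = 57.3 / 100.3 × 100 = 57.1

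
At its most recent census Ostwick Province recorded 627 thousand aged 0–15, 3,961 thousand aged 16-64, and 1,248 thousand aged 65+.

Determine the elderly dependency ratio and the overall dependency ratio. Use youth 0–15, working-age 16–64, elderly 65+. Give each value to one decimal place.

Old-age dependency ratio: 31.5
Total dependency ratio: 47.3

Old-age dependency ratio = 1,248 / 3,961 × 100 = 31.5
Total dependency ratio = (627 + 1,248) / 3,961 × 100 = 1,875 / 3,961 × 100 = 47.3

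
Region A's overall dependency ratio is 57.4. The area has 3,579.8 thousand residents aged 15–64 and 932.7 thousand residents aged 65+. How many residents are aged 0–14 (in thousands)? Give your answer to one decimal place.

Aged 0–14: 1,122.1

Total dependency ratio = (youth + elderly) / working-age × 100
57.4 = (Y + 932.7) / 3,579.8 × 100
⇒ 1,122.1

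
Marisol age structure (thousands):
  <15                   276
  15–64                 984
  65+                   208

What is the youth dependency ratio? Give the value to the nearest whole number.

Youth dependency ratio = 276 / 984 × 100 = 28

Youth dependency ratio: 28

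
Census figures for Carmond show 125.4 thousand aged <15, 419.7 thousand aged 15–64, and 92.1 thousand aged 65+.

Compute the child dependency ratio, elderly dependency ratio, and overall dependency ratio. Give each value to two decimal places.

Youth dependency ratio: 29.88
Old-age dependency ratio: 21.94
Total dependency ratio: 51.82

Youth dependency ratio = 125.4 / 419.7 × 100 = 29.88
Old-age dependency ratio = 92.1 / 419.7 × 100 = 21.94
Total dependency ratio = (125.4 + 92.1) / 419.7 × 100 = 217.5 / 419.7 × 100 = 51.82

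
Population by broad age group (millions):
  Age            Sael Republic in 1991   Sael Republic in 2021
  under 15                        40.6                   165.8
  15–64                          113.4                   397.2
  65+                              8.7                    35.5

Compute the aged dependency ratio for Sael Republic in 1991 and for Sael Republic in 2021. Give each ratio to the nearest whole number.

Sael Republic in 1991: 8
Sael Republic in 2021: 9

Sael Republic in 1991: 8.7 / 113.4 × 100 = 8
Sael Republic in 2021: 35.5 / 397.2 × 100 = 9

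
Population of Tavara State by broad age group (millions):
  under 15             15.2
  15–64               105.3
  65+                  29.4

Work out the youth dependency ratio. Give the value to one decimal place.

Youth dependency ratio = 15.2 / 105.3 × 100 = 14.4

Youth dependency ratio: 14.4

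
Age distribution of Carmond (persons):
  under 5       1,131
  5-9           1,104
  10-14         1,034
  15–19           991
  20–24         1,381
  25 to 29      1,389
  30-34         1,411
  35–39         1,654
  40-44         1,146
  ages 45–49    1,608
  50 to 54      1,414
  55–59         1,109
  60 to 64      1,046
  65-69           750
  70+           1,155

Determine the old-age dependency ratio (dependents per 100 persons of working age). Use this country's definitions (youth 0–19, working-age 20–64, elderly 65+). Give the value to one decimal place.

0–19: 1,131 + 1,104 + 1,034 + 991 = 4,260
20–64: 1,381 + 1,389 + 1,411 + 1,654 + 1,146 + 1,608 + 1,414 + 1,109 + 1,046 = 12,158
65+: 750 + 1,155 = 1,905
Old-age dependency ratio = 1,905 / 12,158 × 100 = 15.7

Old-age dependency ratio: 15.7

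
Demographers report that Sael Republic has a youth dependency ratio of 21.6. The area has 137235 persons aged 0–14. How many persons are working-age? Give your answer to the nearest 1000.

Youth dependency ratio = youth / working-age × 100
21.6 = 137235 / W × 100
⇒ 635000

Working-age: 635000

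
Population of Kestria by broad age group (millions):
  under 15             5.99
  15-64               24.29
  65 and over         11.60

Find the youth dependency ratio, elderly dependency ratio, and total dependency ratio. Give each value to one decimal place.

Youth dependency ratio: 24.7
Old-age dependency ratio: 47.8
Total dependency ratio: 72.4

Youth dependency ratio = 5.99 / 24.29 × 100 = 24.7
Old-age dependency ratio = 11.60 / 24.29 × 100 = 47.8
Total dependency ratio = (5.99 + 11.60) / 24.29 × 100 = 17.59 / 24.29 × 100 = 72.4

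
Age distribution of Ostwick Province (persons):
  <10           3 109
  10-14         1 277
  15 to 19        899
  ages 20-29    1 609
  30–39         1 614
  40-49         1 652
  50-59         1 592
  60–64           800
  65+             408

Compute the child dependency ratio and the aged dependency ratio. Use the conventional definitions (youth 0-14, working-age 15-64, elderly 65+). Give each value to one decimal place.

Youth dependency ratio: 53.7
Old-age dependency ratio: 5.0

0–14: 3 109 + 1 277 = 4 386
15–64: 899 + 1 609 + 1 614 + 1 652 + 1 592 + 800 = 8 166
65+: 408
Youth dependency ratio = 4 386 / 8 166 × 100 = 53.7
Old-age dependency ratio = 408 / 8 166 × 100 = 5.0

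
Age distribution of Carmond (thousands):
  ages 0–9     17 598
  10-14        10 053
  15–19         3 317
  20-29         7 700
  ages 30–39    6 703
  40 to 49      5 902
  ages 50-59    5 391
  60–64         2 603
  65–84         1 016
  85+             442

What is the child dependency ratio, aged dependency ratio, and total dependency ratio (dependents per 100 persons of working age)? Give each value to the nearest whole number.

0–14: 17 598 + 10 053 = 27 651
15–64: 3 317 + 7 700 + 6 703 + 5 902 + 5 391 + 2 603 = 31 616
65+: 1 016 + 442 = 1 458
Youth dependency ratio = 27 651 / 31 616 × 100 = 87
Old-age dependency ratio = 1 458 / 31 616 × 100 = 5
Total dependency ratio = (27 651 + 1 458) / 31 616 × 100 = 29 109 / 31 616 × 100 = 92

Youth dependency ratio: 87
Old-age dependency ratio: 5
Total dependency ratio: 92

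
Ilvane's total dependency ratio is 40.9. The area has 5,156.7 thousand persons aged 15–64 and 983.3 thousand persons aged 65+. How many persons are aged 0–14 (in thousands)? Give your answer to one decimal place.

Aged 0–14: 1,125.8

Total dependency ratio = (youth + elderly) / working-age × 100
40.9 = (Y + 983.3) / 5,156.7 × 100
⇒ 1,125.8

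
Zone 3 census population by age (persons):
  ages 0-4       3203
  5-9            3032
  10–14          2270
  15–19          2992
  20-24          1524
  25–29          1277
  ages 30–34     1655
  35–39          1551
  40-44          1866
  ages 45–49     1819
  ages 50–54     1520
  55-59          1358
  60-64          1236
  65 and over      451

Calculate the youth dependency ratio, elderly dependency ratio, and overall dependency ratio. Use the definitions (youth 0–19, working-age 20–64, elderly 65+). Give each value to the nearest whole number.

0–19: 3203 + 3032 + 2270 + 2992 = 11497
20–64: 1524 + 1277 + 1655 + 1551 + 1866 + 1819 + 1520 + 1358 + 1236 = 13806
65+: 451
Youth dependency ratio = 11497 / 13806 × 100 = 83
Old-age dependency ratio = 451 / 13806 × 100 = 3
Total dependency ratio = (11497 + 451) / 13806 × 100 = 11948 / 13806 × 100 = 87

Youth dependency ratio: 83
Old-age dependency ratio: 3
Total dependency ratio: 87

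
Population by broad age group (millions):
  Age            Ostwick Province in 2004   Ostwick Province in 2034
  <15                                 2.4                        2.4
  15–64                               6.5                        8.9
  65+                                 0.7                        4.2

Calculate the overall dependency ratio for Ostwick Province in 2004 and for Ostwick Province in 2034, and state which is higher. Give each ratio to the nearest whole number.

Ostwick Province in 2004: 48
Ostwick Province in 2034: 74
Higher: Ostwick Province in 2034

Ostwick Province in 2004: (2.4 + 0.7) / 6.5 × 100 = 3.1 / 6.5 × 100 = 48
Ostwick Province in 2034: (2.4 + 4.2) / 8.9 × 100 = 6.6 / 8.9 × 100 = 74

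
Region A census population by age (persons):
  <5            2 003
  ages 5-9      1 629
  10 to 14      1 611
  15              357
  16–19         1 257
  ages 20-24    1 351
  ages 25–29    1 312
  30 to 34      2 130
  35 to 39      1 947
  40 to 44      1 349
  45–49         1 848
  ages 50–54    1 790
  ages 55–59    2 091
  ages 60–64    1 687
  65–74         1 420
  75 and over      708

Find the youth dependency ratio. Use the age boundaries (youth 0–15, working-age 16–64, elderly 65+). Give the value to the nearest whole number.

0–15: 2 003 + 1 629 + 1 611 + 357 = 5 600
16–64: 1 257 + 1 351 + 1 312 + 2 130 + 1 947 + 1 349 + 1 848 + 1 790 + 2 091 + 1 687 = 16 762
65+: 1 420 + 708 = 2 128
Youth dependency ratio = 5 600 / 16 762 × 100 = 33

Youth dependency ratio: 33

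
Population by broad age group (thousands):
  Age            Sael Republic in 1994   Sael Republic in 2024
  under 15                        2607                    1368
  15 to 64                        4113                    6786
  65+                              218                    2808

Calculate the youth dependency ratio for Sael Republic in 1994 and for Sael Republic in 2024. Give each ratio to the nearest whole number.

Sael Republic in 1994: 63
Sael Republic in 2024: 20

Sael Republic in 1994: 2607 / 4113 × 100 = 63
Sael Republic in 2024: 1368 / 6786 × 100 = 20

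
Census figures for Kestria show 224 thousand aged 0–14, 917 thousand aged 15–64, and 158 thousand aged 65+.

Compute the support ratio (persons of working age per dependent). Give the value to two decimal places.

Support ratio: 2.40

Support ratio = 917 / (224 + 158) = 917 / 382 = 2.40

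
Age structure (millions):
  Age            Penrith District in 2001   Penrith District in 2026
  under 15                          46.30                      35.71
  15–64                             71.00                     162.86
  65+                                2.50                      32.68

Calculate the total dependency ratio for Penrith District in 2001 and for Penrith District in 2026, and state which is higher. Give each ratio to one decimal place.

Penrith District in 2001: (46.30 + 2.50) / 71.00 × 100 = 48.80 / 71.00 × 100 = 68.7
Penrith District in 2026: (35.71 + 32.68) / 162.86 × 100 = 68.39 / 162.86 × 100 = 42.0

Penrith District in 2001: 68.7
Penrith District in 2026: 42.0
Higher: Penrith District in 2001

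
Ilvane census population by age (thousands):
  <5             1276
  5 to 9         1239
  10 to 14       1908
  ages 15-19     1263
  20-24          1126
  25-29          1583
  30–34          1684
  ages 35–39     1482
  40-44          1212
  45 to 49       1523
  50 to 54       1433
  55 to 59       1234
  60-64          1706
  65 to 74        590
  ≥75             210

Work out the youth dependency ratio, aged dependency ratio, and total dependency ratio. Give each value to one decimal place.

Youth dependency ratio: 31.0
Old-age dependency ratio: 5.6
Total dependency ratio: 36.7

0–14: 1276 + 1239 + 1908 = 4423
15–64: 1263 + 1126 + 1583 + 1684 + 1482 + 1212 + 1523 + 1433 + 1234 + 1706 = 14246
65+: 590 + 210 = 800
Youth dependency ratio = 4423 / 14246 × 100 = 31.0
Old-age dependency ratio = 800 / 14246 × 100 = 5.6
Total dependency ratio = (4423 + 800) / 14246 × 100 = 5223 / 14246 × 100 = 36.7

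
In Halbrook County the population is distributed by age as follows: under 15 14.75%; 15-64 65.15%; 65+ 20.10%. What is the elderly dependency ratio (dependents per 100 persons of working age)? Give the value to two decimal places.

Old-age dependency ratio: 30.85

Old-age dependency ratio = 20.10 / 65.15 × 100 = 30.85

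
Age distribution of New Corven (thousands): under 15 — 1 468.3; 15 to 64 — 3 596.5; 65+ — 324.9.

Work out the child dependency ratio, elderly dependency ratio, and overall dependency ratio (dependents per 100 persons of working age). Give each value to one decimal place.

Youth dependency ratio: 40.8
Old-age dependency ratio: 9.0
Total dependency ratio: 49.9

Youth dependency ratio = 1 468.3 / 3 596.5 × 100 = 40.8
Old-age dependency ratio = 324.9 / 3 596.5 × 100 = 9.0
Total dependency ratio = (1 468.3 + 324.9) / 3 596.5 × 100 = 1 793.2 / 3 596.5 × 100 = 49.9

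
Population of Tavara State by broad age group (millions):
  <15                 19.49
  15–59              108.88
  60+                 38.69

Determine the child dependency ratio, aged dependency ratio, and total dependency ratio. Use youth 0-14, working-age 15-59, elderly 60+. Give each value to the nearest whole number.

Youth dependency ratio = 19.49 / 108.88 × 100 = 18
Old-age dependency ratio = 38.69 / 108.88 × 100 = 36
Total dependency ratio = (19.49 + 38.69) / 108.88 × 100 = 58.18 / 108.88 × 100 = 53

Youth dependency ratio: 18
Old-age dependency ratio: 36
Total dependency ratio: 53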